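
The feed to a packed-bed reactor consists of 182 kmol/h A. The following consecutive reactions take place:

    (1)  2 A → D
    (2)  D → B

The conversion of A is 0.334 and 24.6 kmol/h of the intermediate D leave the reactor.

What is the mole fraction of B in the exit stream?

Conversion of A: A consumed = 2ξ₁ = 0.334 × 182 → ξ₁ = 30.39 kmol/h.
D balance: n_D = 0 + 1ξ₁ − 1ξ₂ = 24.6 → ξ₂ = (1·30.39 − 24.6)/1 = 5.794 kmol/h.
Outlet amounts (n = n₀ + Σ ν·ξ):
  A: 182 − 2(30.39) = 121.2
  D: 0 + 1(30.39) − 1(5.794) = 24.6
  B: 0 + 1(5.794) = 5.794
Total out = 151.6 kmol/h; y_B = 5.794 / 151.6 = 0.03822.

0.0382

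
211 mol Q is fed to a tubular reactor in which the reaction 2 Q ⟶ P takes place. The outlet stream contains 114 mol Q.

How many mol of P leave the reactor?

48.5 mol

For Q: n = n₀ − 2ξ → 114 = 211 − 2ξ, giving ξ = 48.5 mol.
Outlet amounts (n = n₀ + ν ξ):
  Q: 211 − 2(48.5) = 114
  P: 0 + 1(48.5) = 48.5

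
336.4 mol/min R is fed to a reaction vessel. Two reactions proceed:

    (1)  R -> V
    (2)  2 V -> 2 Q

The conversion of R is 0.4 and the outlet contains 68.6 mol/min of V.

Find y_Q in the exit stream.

Conversion of R: R consumed = 1ξ₁ = 0.4 × 336.4 → ξ₁ = 134.6 mol/min.
V balance: n_V = 0 + 1ξ₁ − 2ξ₂ = 68.6 → ξ₂ = (1·134.6 − 68.6)/2 = 32.98 mol/min.
Outlet amounts (n = n₀ + Σ ν·ξ):
  R: 336.4 − 1(134.6) = 201.8
  V: 0 + 1(134.6) − 2(32.98) = 68.6
  Q: 0 + 2(32.98) = 65.96
Total out = 336.4 mol/min; y_Q = 65.96 / 336.4 = 0.1961.

0.196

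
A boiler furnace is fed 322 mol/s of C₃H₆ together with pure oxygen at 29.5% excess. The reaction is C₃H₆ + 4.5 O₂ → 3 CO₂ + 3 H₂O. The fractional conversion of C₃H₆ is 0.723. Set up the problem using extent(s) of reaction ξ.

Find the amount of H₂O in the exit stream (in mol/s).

Stoichiometric O₂ = 4.5 × 322 = 1449 mol/s; O₂ fed = 1449 × 1.295 = 1876 mol/s.
Fuel reacted = 0.723 × 322 → ξ = 232.8 mol/s.
Outlet (n = n₀ + ν ξ):
  C₃H₆: 322 − 1(232.8) = 89.19
  O₂: 1876 − 4.5(232.8) = 828.8
  CO₂: 0 + 3(232.8) = 698.4
  H₂O: 0 + 3(232.8) = 698.4

698 mol/s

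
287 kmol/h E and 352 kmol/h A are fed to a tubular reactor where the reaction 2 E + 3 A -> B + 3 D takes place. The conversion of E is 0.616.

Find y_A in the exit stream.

E reacted = 0.616 × 287 = 176.8 kmol/h; ν_E = −2, so ξ = 176.8/2 = 88.4 kmol/h.
Outlet amounts (n = n₀ + ν ξ):
  E: 287 − 2(88.4) = 110.2
  A: 352 − 3(88.4) = 86.81
  B: 0 + 1(88.4) = 88.4
  D: 0 + 3(88.4) = 265.2
Total out = 550.6 kmol/h; y_A = 86.81 / 550.6 = 0.1577.

0.158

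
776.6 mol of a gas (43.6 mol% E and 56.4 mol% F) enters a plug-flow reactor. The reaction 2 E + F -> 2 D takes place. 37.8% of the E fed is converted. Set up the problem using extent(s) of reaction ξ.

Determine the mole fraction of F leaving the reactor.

0.525

E reacted = 0.378 × 338.6 = 128 mol; ν_E = −2, so ξ = 128/2 = 63.99 mol.
Outlet amounts (n = n₀ + ν ξ):
  E: 338.6 − 2(63.99) = 210.6
  F: 438 − 1(63.99) = 374
  D: 0 + 2(63.99) = 128
Total out = 712.6 mol; y_F = 374 / 712.6 = 0.5248.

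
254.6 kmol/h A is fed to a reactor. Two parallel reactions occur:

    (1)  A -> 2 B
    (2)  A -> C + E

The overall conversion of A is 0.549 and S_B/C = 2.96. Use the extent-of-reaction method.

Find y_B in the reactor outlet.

0.423

Conversion of A: A consumed = 0.549 × 254.6 = 139.8 kmol/h = 1ξ₁ + 1ξ₂.
Selectivity: 2ξ₁ / (1ξ₂) = 2.96 → ξ₁ = 1.48 ξ₂.
Substitute: (1·1.48 + 1) ξ₂ = 139.8 → ξ₂ = 56.36 kmol/h, ξ₁ = 83.41 kmol/h.
Outlet amounts (n = n₀ + Σ ν·ξ):
  A: 254.6 − 1(83.41) − 1(56.36) = 114.8
  B: 0 + 2(83.41) = 166.8
  C: 0 + 1(56.36) = 56.36
  E: 0 + 1(56.36) = 56.36
Total out = 394.4 kmol/h; y_B = 166.8 / 394.4 = 0.423.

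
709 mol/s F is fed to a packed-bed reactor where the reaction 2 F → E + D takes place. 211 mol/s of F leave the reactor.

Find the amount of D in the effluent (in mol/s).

For F: n = n₀ − 2ξ → 211 = 709 − 2ξ, giving ξ = 249 mol/s.
Outlet amounts (n = n₀ + ν ξ):
  F: 709 − 2(249) = 211
  E: 0 + 1(249) = 249
  D: 0 + 1(249) = 249

249 mol/s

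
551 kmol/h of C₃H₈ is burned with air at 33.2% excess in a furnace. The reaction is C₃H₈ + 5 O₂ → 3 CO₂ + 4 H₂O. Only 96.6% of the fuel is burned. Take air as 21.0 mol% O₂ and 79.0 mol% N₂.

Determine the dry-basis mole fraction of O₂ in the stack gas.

Stoichiometric O₂ = 5 × 551 = 2755 kmol/h; O₂ fed = 2755 × 1.332 = 3670 kmol/h.
N₂ fed = 3670 × 79/21 = 13800 kmol/h.
Fuel reacted = 0.966 × 551 → ξ = 532.3 kmol/h.
Outlet (n = n₀ + ν ξ):
  C₃H₈: 551 − 1(532.3) = 18.73
  O₂: 3670 − 5(532.3) = 1008
  N₂: 13800 (inert)
  CO₂: 0 + 3(532.3) = 1597
  H₂O: 0 + 4(532.3) = 2129
Dry total = 16430 kmol/h; y_O₂ (dry) = 1008 / 16430 = 0.06138.

0.0614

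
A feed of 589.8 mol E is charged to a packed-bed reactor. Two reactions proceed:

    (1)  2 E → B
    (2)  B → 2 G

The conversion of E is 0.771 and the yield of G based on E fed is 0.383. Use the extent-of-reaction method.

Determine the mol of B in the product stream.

114 mol

Conversion of E: E consumed = 2ξ₁ = 0.771 × 589.8 → ξ₁ = 227.4 mol.
Yield of G: 2ξ₂ / 589.8 = 0.383 → ξ₂ = 112.9 mol.
Outlet amounts (n = n₀ + Σ ν·ξ):
  E: 589.8 − 2(227.4) = 135.1
  B: 0 + 1(227.4) − 1(112.9) = 114.4
  G: 0 + 2(112.9) = 225.9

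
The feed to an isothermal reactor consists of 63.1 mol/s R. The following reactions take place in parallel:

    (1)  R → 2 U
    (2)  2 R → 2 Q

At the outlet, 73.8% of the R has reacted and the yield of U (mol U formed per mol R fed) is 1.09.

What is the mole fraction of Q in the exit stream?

Yield of U: 2ξ₁ / 63.1 = 1.09 → ξ₁ = 34.39 mol/s.
Conversion of R: 1ξ₁ + 2ξ₂ = 0.738 × 63.1 = 46.57 → ξ₂ = 6.089 mol/s.
Outlet amounts (n = n₀ + Σ ν·ξ):
  R: 63.1 − 1(34.39) − 2(6.089) = 16.53
  U: 0 + 2(34.39) = 68.78
  Q: 0 + 2(6.089) = 12.18
Total out = 97.49 mol/s; y_Q = 12.18 / 97.49 = 0.1249.

0.125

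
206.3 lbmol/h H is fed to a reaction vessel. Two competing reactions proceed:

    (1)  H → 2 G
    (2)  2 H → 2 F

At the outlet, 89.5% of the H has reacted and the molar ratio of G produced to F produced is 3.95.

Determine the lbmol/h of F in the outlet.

62.1 lbmol/h

Conversion of H: H consumed = 0.895 × 206.3 = 184.6 lbmol/h = 1ξ₁ + 2ξ₂.
Selectivity: 2ξ₁ / (2ξ₂) = 3.95 → ξ₁ = 3.95 ξ₂.
Substitute: (1·3.95 + 2) ξ₂ = 184.6 → ξ₂ = 31.03 lbmol/h, ξ₁ = 122.6 lbmol/h.
Outlet amounts (n = n₀ + Σ ν·ξ):
  H: 206.3 − 1(122.6) − 2(31.03) = 21.66
  G: 0 + 2(122.6) = 245.2
  F: 0 + 2(31.03) = 62.06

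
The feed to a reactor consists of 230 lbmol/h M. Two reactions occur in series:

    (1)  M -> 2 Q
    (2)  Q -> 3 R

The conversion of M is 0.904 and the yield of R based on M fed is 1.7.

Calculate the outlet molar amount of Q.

Conversion of M: M consumed = 1ξ₁ = 0.904 × 230 → ξ₁ = 207.9 lbmol/h.
Yield of R: 3ξ₂ / 230 = 1.7 → ξ₂ = 130.3 lbmol/h.
Outlet amounts (n = n₀ + Σ ν·ξ):
  M: 230 − 1(207.9) = 22.08
  Q: 0 + 2(207.9) − 1(130.3) = 285.5
  R: 0 + 3(130.3) = 391

286 lbmol/h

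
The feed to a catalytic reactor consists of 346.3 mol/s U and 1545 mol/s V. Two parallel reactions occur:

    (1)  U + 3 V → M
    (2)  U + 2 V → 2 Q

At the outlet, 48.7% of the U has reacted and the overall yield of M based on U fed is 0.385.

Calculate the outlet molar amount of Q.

70.6 mol/s

Yield of M: 1ξ₁ / 346.3 = 0.385 → ξ₁ = 133.3 mol/s.
Conversion of U: 1ξ₁ + 1ξ₂ = 0.487 × 346.3 = 168.6 → ξ₂ = 35.32 mol/s.
Outlet amounts (n = n₀ + Σ ν·ξ):
  U: 346.3 − 1(133.3) − 1(35.32) = 177.7
  V: 1545 − 3(133.3) − 2(35.32) = 1074
  M: 0 + 1(133.3) = 133.3
  Q: 0 + 2(35.32) = 70.65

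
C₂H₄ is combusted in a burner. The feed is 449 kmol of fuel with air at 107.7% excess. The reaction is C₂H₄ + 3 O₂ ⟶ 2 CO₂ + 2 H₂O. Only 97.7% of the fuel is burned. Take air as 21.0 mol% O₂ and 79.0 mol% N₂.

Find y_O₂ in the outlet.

0.108

Stoichiometric O₂ = 3 × 449 = 1347 kmol; O₂ fed = 1347 × 2.077 = 2798 kmol.
N₂ fed = 2798 × 79/21 = 10520 kmol.
Fuel reacted = 0.977 × 449 → ξ = 438.7 kmol.
Outlet (n = n₀ + ν ξ):
  C₂H₄: 449 − 1(438.7) = 10.33
  O₂: 2798 − 3(438.7) = 1482
  N₂: 10520 (inert)
  CO₂: 0 + 2(438.7) = 877.3
  H₂O: 0 + 2(438.7) = 877.3
Total out = 13770 kmol; y_O₂ = 1482 / 13770 = 0.1076.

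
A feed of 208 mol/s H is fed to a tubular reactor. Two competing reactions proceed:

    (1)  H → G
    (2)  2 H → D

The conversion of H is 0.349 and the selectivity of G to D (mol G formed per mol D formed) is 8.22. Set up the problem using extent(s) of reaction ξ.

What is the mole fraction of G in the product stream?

0.291

Conversion of H: H consumed = 0.349 × 208 = 72.59 mol/s = 1ξ₁ + 2ξ₂.
Selectivity: 1ξ₁ / (1ξ₂) = 8.22 → ξ₁ = 8.22 ξ₂.
Substitute: (1·8.22 + 2) ξ₂ = 72.59 → ξ₂ = 7.103 mol/s, ξ₁ = 58.39 mol/s.
Outlet amounts (n = n₀ + Σ ν·ξ):
  H: 208 − 1(58.39) − 2(7.103) = 135.4
  G: 0 + 1(58.39) = 58.39
  D: 0 + 1(7.103) = 7.103
Total out = 200.9 mol/s; y_G = 58.39 / 200.9 = 0.2906.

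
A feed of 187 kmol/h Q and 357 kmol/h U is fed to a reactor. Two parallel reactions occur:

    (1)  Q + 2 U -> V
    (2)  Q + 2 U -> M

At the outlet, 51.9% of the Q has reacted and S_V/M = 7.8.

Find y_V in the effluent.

0.246

Conversion of Q: Q consumed = 0.519 × 187 = 97.05 kmol/h = 1ξ₁ + 1ξ₂.
Selectivity: 1ξ₁ / (1ξ₂) = 7.8 → ξ₁ = 7.8 ξ₂.
Substitute: (1·7.8 + 1) ξ₂ = 97.05 → ξ₂ = 11.03 kmol/h, ξ₁ = 86.02 kmol/h.
Outlet amounts (n = n₀ + Σ ν·ξ):
  Q: 187 − 1(86.02) − 1(11.03) = 89.95
  U: 357 − 2(86.02) − 2(11.03) = 162.9
  V: 0 + 1(86.02) = 86.02
  M: 0 + 1(11.03) = 11.03
Total out = 349.9 kmol/h; y_V = 86.02 / 349.9 = 0.2459.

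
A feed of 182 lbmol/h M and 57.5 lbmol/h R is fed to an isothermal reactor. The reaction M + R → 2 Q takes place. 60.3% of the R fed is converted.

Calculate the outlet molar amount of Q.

R reacted = 0.603 × 57.5 = 34.67 lbmol/h; ν_R = −1, so ξ = 34.67/1 = 34.67 lbmol/h.
Outlet amounts (n = n₀ + ν ξ):
  M: 182 − 1(34.67) = 147.3
  R: 57.5 − 1(34.67) = 22.83
  Q: 0 + 2(34.67) = 69.34

69.3 lbmol/h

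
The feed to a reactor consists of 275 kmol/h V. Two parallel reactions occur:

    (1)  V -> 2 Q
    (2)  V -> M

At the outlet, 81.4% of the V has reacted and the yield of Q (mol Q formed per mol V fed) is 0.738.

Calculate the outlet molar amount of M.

Yield of Q: 2ξ₁ / 275 = 0.738 → ξ₁ = 101.5 kmol/h.
Conversion of V: 1ξ₁ + 1ξ₂ = 0.814 × 275 = 223.8 → ξ₂ = 122.4 kmol/h.
Outlet amounts (n = n₀ + Σ ν·ξ):
  V: 275 − 1(101.5) − 1(122.4) = 51.15
  Q: 0 + 2(101.5) = 202.9
  M: 0 + 1(122.4) = 122.4

122 kmol/h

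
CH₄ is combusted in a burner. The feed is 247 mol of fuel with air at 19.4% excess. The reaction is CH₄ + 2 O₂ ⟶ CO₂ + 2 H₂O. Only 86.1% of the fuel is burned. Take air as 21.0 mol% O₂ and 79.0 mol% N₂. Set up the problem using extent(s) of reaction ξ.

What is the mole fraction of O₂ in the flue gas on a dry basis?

Stoichiometric O₂ = 2 × 247 = 494 mol; O₂ fed = 494 × 1.194 = 589.8 mol.
N₂ fed = 589.8 × 79/21 = 2219 mol.
Fuel reacted = 0.861 × 247 → ξ = 212.7 mol.
Outlet (n = n₀ + ν ξ):
  CH₄: 247 − 1(212.7) = 34.33
  O₂: 589.8 − 2(212.7) = 164.5
  N₂: 2219 (inert)
  CO₂: 0 + 1(212.7) = 212.7
  H₂O: 0 + 2(212.7) = 425.3
Dry total = 2630 mol; y_O₂ (dry) = 164.5 / 2630 = 0.06254.

0.0625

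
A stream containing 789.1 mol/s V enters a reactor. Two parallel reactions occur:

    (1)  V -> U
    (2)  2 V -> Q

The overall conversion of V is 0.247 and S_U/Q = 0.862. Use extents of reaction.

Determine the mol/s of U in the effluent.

Conversion of V: V consumed = 0.247 × 789.1 = 194.9 mol/s = 1ξ₁ + 2ξ₂.
Selectivity: 1ξ₁ / (1ξ₂) = 0.862 → ξ₁ = 0.862 ξ₂.
Substitute: (1·0.862 + 2) ξ₂ = 194.9 → ξ₂ = 68.1 mol/s, ξ₁ = 58.7 mol/s.
Outlet amounts (n = n₀ + Σ ν·ξ):
  V: 789.1 − 1(58.7) − 2(68.1) = 594.2
  U: 0 + 1(58.7) = 58.7
  Q: 0 + 1(68.1) = 68.1

58.7 mol/s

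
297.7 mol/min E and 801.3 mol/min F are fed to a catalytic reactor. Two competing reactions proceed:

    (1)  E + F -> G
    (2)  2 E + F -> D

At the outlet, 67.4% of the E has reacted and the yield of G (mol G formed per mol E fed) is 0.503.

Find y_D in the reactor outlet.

Yield of G: 1ξ₁ / 297.7 = 0.503 → ξ₁ = 149.7 mol/min.
Conversion of E: 1ξ₁ + 2ξ₂ = 0.674 × 297.7 = 200.6 → ξ₂ = 25.45 mol/min.
Outlet amounts (n = n₀ + Σ ν·ξ):
  E: 297.7 − 1(149.7) − 2(25.45) = 97.05
  F: 801.3 − 1(149.7) − 1(25.45) = 626.1
  G: 0 + 1(149.7) = 149.7
  D: 0 + 1(25.45) = 25.45
Total out = 898.4 mol/min; y_D = 25.45 / 898.4 = 0.02833.

0.0283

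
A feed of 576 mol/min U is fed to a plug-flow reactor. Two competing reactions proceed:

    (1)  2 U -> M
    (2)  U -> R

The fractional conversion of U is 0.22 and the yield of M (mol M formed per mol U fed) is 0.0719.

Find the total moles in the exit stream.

Yield of M: 1ξ₁ / 576 = 0.0719 → ξ₁ = 41.41 mol/min.
Conversion of U: 2ξ₁ + 1ξ₂ = 0.22 × 576 = 126.7 → ξ₂ = 43.89 mol/min.
Outlet amounts (n = n₀ + Σ ν·ξ):
  U: 576 − 2(41.41) − 1(43.89) = 449.3
  M: 0 + 1(41.41) = 41.41
  R: 0 + 1(43.89) = 43.89
Total out = 449.3 + 41.41 + 43.89 = 534.6 mol/min.

535 mol/min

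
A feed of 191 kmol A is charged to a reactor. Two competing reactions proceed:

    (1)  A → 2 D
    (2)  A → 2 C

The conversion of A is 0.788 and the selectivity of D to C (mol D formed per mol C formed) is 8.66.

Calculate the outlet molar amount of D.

Conversion of A: A consumed = 0.788 × 191 = 150.5 kmol = 1ξ₁ + 1ξ₂.
Selectivity: 2ξ₁ / (2ξ₂) = 8.66 → ξ₁ = 8.66 ξ₂.
Substitute: (1·8.66 + 1) ξ₂ = 150.5 → ξ₂ = 15.58 kmol, ξ₁ = 134.9 kmol.
Outlet amounts (n = n₀ + Σ ν·ξ):
  A: 191 − 1(134.9) − 1(15.58) = 40.49
  D: 0 + 2(134.9) = 269.9
  C: 0 + 2(15.58) = 31.16

270 kmol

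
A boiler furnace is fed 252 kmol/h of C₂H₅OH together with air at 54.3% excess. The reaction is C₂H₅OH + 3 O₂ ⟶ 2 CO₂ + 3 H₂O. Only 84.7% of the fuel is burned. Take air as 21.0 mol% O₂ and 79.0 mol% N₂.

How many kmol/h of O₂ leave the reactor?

Stoichiometric O₂ = 3 × 252 = 756 kmol/h; O₂ fed = 756 × 1.543 = 1167 kmol/h.
N₂ fed = 1167 × 79/21 = 4388 kmol/h.
Fuel reacted = 0.847 × 252 → ξ = 213.4 kmol/h.
Outlet (n = n₀ + ν ξ):
  C₂H₅OH: 252 − 1(213.4) = 38.56
  O₂: 1167 − 3(213.4) = 526.2
  N₂: 4388 (inert)
  CO₂: 0 + 2(213.4) = 426.9
  H₂O: 0 + 3(213.4) = 640.3

526 kmol/h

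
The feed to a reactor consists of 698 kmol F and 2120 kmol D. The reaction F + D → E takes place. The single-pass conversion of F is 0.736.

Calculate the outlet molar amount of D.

1610 kmol

F reacted = 0.736 × 698 = 513.7 kmol; ν_F = −1, so ξ = 513.7/1 = 513.7 kmol.
Outlet amounts (n = n₀ + ν ξ):
  F: 698 − 1(513.7) = 184.3
  D: 2120 − 1(513.7) = 1606
  E: 0 + 1(513.7) = 513.7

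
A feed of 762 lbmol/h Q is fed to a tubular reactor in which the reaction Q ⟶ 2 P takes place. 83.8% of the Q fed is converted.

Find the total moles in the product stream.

1400 lbmol/h

Q reacted = 0.838 × 762 = 638.6 lbmol/h; ν_Q = −1, so ξ = 638.6/1 = 638.6 lbmol/h.
Outlet amounts (n = n₀ + ν ξ):
  Q: 762 − 1(638.6) = 123.4
  P: 0 + 2(638.6) = 1277
Total out = 123.4 + 1277 = 1401 lbmol/h.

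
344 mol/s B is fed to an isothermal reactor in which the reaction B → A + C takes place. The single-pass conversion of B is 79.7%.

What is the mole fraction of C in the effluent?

B reacted = 0.797 × 344 = 274.2 mol/s; ν_B = −1, so ξ = 274.2/1 = 274.2 mol/s.
Outlet amounts (n = n₀ + ν ξ):
  B: 344 − 1(274.2) = 69.83
  A: 0 + 1(274.2) = 274.2
  C: 0 + 1(274.2) = 274.2
Total out = 618.2 mol/s; y_C = 274.2 / 618.2 = 0.4435.

0.444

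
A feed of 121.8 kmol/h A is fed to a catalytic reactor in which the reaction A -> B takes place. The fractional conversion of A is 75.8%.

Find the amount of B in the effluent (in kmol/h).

A reacted = 0.758 × 121.8 = 92.32 kmol/h; ν_A = −1, so ξ = 92.32/1 = 92.32 kmol/h.
Outlet amounts (n = n₀ + ν ξ):
  A: 121.8 − 1(92.32) = 29.48
  B: 0 + 1(92.32) = 92.32

92.3 kmol/h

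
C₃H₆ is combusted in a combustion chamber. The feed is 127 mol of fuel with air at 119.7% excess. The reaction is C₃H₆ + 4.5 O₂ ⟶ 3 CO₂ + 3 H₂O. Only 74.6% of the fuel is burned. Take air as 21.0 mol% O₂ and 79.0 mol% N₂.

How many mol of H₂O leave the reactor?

Stoichiometric O₂ = 4.5 × 127 = 571.5 mol; O₂ fed = 571.5 × 2.197 = 1256 mol.
N₂ fed = 1256 × 79/21 = 4723 mol.
Fuel reacted = 0.746 × 127 → ξ = 94.74 mol.
Outlet (n = n₀ + ν ξ):
  C₃H₆: 127 − 1(94.74) = 32.26
  O₂: 1256 − 4.5(94.74) = 829.2
  N₂: 4723 (inert)
  CO₂: 0 + 3(94.74) = 284.2
  H₂O: 0 + 3(94.74) = 284.2

284 mol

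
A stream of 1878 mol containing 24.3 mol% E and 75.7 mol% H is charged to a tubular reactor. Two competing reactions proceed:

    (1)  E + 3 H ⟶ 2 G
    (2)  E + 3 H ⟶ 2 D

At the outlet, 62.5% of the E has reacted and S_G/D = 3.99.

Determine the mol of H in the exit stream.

Conversion of E: E consumed = 0.625 × 456.4 = 285.2 mol = 1ξ₁ + 1ξ₂.
Selectivity: 2ξ₁ / (2ξ₂) = 3.99 → ξ₁ = 3.99 ξ₂.
Substitute: (1·3.99 + 1) ξ₂ = 285.2 → ξ₂ = 57.16 mol, ξ₁ = 228.1 mol.
Outlet amounts (n = n₀ + Σ ν·ξ):
  E: 456.4 − 1(228.1) − 1(57.16) = 171.1
  H: 1422 − 3(228.1) − 3(57.16) = 566
  G: 0 + 2(228.1) = 456.1
  D: 0 + 2(57.16) = 114.3

566 mol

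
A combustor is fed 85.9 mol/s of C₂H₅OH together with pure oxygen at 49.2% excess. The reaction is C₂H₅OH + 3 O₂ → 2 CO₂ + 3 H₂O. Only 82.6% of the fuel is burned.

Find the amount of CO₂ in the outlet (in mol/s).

Stoichiometric O₂ = 3 × 85.9 = 257.7 mol/s; O₂ fed = 257.7 × 1.492 = 384.5 mol/s.
Fuel reacted = 0.826 × 85.9 → ξ = 70.95 mol/s.
Outlet (n = n₀ + ν ξ):
  C₂H₅OH: 85.9 − 1(70.95) = 14.95
  O₂: 384.5 − 3(70.95) = 171.6
  CO₂: 0 + 2(70.95) = 141.9
  H₂O: 0 + 3(70.95) = 212.9

142 mol/s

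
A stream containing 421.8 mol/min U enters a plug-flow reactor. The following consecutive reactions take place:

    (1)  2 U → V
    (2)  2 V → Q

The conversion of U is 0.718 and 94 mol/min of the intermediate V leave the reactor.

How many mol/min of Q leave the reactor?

28.7 mol/min

Conversion of U: U consumed = 2ξ₁ = 0.718 × 421.8 → ξ₁ = 151.4 mol/min.
V balance: n_V = 0 + 1ξ₁ − 2ξ₂ = 94 → ξ₂ = (1·151.4 − 94)/2 = 28.71 mol/min.
Outlet amounts (n = n₀ + Σ ν·ξ):
  U: 421.8 − 2(151.4) = 118.9
  V: 0 + 1(151.4) − 2(28.71) = 94
  Q: 0 + 1(28.71) = 28.71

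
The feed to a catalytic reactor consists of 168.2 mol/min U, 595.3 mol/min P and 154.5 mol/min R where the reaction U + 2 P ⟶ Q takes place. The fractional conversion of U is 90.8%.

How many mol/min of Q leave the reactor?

153 mol/min

U reacted = 0.908 × 168.2 = 152.7 mol/min; ν_U = −1, so ξ = 152.7/1 = 152.7 mol/min.
Outlet amounts (n = n₀ + ν ξ):
  U: 168.2 − 1(152.7) = 15.47
  P: 595.3 − 2(152.7) = 289.8
  Q: 0 + 1(152.7) = 152.7
  R: 154.5 (inert)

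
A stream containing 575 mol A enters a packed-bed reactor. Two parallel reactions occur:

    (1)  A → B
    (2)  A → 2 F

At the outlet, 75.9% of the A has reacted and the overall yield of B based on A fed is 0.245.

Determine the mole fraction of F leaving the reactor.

Yield of B: 1ξ₁ / 575 = 0.245 → ξ₁ = 140.9 mol.
Conversion of A: 1ξ₁ + 1ξ₂ = 0.759 × 575 = 436.4 → ξ₂ = 295.6 mol.
Outlet amounts (n = n₀ + Σ ν·ξ):
  A: 575 − 1(140.9) − 1(295.6) = 138.6
  B: 0 + 1(140.9) = 140.9
  F: 0 + 2(295.6) = 591.1
Total out = 870.5 mol; y_F = 591.1 / 870.5 = 0.679.

0.679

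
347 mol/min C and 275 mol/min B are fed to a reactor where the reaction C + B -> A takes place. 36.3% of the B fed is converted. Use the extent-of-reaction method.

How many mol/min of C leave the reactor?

B reacted = 0.363 × 275 = 99.83 mol/min; ν_B = −1, so ξ = 99.83/1 = 99.83 mol/min.
Outlet amounts (n = n₀ + ν ξ):
  C: 347 − 1(99.83) = 247.2
  B: 275 − 1(99.83) = 175.2
  A: 0 + 1(99.83) = 99.83

247 mol/min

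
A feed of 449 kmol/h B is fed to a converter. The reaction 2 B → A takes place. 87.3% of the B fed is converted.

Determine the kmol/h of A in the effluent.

B reacted = 0.873 × 449 = 392 kmol/h; ν_B = −2, so ξ = 392/2 = 196 kmol/h.
Outlet amounts (n = n₀ + ν ξ):
  B: 449 − 2(196) = 57.02
  A: 0 + 1(196) = 196

196 kmol/h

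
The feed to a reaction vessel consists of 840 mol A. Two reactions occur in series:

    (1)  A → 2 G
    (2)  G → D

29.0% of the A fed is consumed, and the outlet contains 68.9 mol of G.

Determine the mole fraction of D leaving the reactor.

0.386

Conversion of A: A consumed = 1ξ₁ = 0.29 × 840 → ξ₁ = 243.6 mol.
G balance: n_G = 0 + 2ξ₁ − 1ξ₂ = 68.9 → ξ₂ = (2·243.6 − 68.9)/1 = 418.3 mol.
Outlet amounts (n = n₀ + Σ ν·ξ):
  A: 840 − 1(243.6) = 596.4
  G: 0 + 2(243.6) − 1(418.3) = 68.9
  D: 0 + 1(418.3) = 418.3
Total out = 1084 mol; y_D = 418.3 / 1084 = 0.386.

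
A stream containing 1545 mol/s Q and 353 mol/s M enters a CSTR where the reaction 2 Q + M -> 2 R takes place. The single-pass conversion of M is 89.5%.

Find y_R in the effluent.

0.399

M reacted = 0.895 × 353 = 315.9 mol/s; ν_M = −1, so ξ = 315.9/1 = 315.9 mol/s.
Outlet amounts (n = n₀ + ν ξ):
  Q: 1545 − 2(315.9) = 913.1
  M: 353 − 1(315.9) = 37.06
  R: 0 + 2(315.9) = 631.9
Total out = 1582 mol/s; y_R = 631.9 / 1582 = 0.3994.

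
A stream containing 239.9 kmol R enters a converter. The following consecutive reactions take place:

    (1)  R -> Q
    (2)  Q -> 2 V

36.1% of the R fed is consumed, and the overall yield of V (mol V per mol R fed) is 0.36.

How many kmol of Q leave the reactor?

43.4 kmol

Conversion of R: R consumed = 1ξ₁ = 0.361 × 239.9 → ξ₁ = 86.6 kmol.
Yield of V: 2ξ₂ / 239.9 = 0.36 → ξ₂ = 43.18 kmol.
Outlet amounts (n = n₀ + Σ ν·ξ):
  R: 239.9 − 1(86.6) = 153.3
  Q: 0 + 1(86.6) − 1(43.18) = 43.42
  V: 0 + 2(43.18) = 86.36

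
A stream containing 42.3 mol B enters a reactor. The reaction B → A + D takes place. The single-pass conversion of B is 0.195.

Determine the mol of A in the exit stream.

8.25 mol

B reacted = 0.195 × 42.3 = 8.248 mol; ν_B = −1, so ξ = 8.248/1 = 8.248 mol.
Outlet amounts (n = n₀ + ν ξ):
  B: 42.3 − 1(8.248) = 34.05
  A: 0 + 1(8.248) = 8.248
  D: 0 + 1(8.248) = 8.248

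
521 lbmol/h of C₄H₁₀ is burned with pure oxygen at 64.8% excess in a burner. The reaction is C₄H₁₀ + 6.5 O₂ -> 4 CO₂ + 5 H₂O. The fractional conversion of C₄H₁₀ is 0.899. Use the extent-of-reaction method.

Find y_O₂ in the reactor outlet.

0.373

Stoichiometric O₂ = 6.5 × 521 = 3386 lbmol/h; O₂ fed = 3386 × 1.648 = 5581 lbmol/h.
Fuel reacted = 0.899 × 521 → ξ = 468.4 lbmol/h.
Outlet (n = n₀ + ν ξ):
  C₄H₁₀: 521 − 1(468.4) = 52.62
  O₂: 5581 − 6.5(468.4) = 2536
  CO₂: 0 + 4(468.4) = 1874
  H₂O: 0 + 5(468.4) = 2342
Total out = 6805 lbmol/h; y_O₂ = 2536 / 6805 = 0.3728.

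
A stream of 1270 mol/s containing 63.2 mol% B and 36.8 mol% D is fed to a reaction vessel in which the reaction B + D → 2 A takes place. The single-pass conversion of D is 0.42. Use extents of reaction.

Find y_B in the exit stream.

D reacted = 0.42 × 467.4 = 196.3 mol/s; ν_D = −1, so ξ = 196.3/1 = 196.3 mol/s.
Outlet amounts (n = n₀ + ν ξ):
  B: 802.6 − 1(196.3) = 606.3
  D: 467.4 − 1(196.3) = 271.1
  A: 0 + 2(196.3) = 392.6
Total out = 1270 mol/s; y_B = 606.3 / 1270 = 0.4774.

0.477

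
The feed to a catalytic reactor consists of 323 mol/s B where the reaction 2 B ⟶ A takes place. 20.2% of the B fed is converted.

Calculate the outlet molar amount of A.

32.6 mol/s

B reacted = 0.202 × 323 = 65.25 mol/s; ν_B = −2, so ξ = 65.25/2 = 32.62 mol/s.
Outlet amounts (n = n₀ + ν ξ):
  B: 323 − 2(32.62) = 257.8
  A: 0 + 1(32.62) = 32.62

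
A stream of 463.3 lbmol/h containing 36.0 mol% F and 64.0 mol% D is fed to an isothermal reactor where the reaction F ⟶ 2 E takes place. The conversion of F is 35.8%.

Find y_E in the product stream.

F reacted = 0.358 × 166.8 = 59.71 lbmol/h; ν_F = −1, so ξ = 59.71/1 = 59.71 lbmol/h.
Outlet amounts (n = n₀ + ν ξ):
  F: 166.8 − 1(59.71) = 107.1
  E: 0 + 2(59.71) = 119.4
  D: 296.5 (inert)
Total out = 523 lbmol/h; y_E = 119.4 / 523 = 0.2283.

0.228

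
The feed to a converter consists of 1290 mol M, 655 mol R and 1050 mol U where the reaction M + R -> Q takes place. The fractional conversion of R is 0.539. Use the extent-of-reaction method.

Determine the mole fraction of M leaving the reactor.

R reacted = 0.539 × 655 = 353 mol; ν_R = −1, so ξ = 353/1 = 353 mol.
Outlet amounts (n = n₀ + ν ξ):
  M: 1290 − 1(353) = 937
  R: 655 − 1(353) = 302
  Q: 0 + 1(353) = 353
  U: 1050 (inert)
Total out = 2642 mol; y_M = 937 / 2642 = 0.3546.

0.355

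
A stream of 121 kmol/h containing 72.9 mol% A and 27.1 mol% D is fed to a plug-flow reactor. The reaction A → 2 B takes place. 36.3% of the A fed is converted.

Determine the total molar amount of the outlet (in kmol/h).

153 kmol/h

A reacted = 0.363 × 88.21 = 32.02 kmol/h; ν_A = −1, so ξ = 32.02/1 = 32.02 kmol/h.
Outlet amounts (n = n₀ + ν ξ):
  A: 88.21 − 1(32.02) = 56.19
  B: 0 + 2(32.02) = 64.04
  D: 32.79 (inert)
Total out = 56.19 + 64.04 + 32.79 = 153 kmol/h.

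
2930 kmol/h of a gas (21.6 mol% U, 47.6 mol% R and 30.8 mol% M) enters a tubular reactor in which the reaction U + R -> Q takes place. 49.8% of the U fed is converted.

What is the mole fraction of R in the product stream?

0.413

U reacted = 0.498 × 632.9 = 315.2 kmol/h; ν_U = −1, so ξ = 315.2/1 = 315.2 kmol/h.
Outlet amounts (n = n₀ + ν ξ):
  U: 632.9 − 1(315.2) = 317.7
  R: 1395 − 1(315.2) = 1080
  Q: 0 + 1(315.2) = 315.2
  M: 902.4 (inert)
Total out = 2615 kmol/h; y_R = 1080 / 2615 = 0.4128.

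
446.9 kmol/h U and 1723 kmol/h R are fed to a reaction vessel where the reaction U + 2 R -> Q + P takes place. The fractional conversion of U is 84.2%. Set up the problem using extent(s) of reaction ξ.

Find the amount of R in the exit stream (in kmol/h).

U reacted = 0.842 × 446.9 = 376.3 kmol/h; ν_U = −1, so ξ = 376.3/1 = 376.3 kmol/h.
Outlet amounts (n = n₀ + ν ξ):
  U: 446.9 − 1(376.3) = 70.61
  R: 1723 − 2(376.3) = 970.4
  Q: 0 + 1(376.3) = 376.3
  P: 0 + 1(376.3) = 376.3

970 kmol/h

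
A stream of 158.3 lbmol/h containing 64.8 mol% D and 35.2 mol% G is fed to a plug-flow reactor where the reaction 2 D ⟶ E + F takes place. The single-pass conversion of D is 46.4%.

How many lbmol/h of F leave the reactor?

23.8 lbmol/h

D reacted = 0.464 × 102.6 = 47.6 lbmol/h; ν_D = −2, so ξ = 47.6/2 = 23.8 lbmol/h.
Outlet amounts (n = n₀ + ν ξ):
  D: 102.6 − 2(23.8) = 54.98
  E: 0 + 1(23.8) = 23.8
  F: 0 + 1(23.8) = 23.8
  G: 55.72 (inert)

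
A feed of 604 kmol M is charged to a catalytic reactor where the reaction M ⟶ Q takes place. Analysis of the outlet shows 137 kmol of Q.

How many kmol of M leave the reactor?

467 kmol

For Q: n = n₀ + 1ξ → 137 = 0 + 1ξ, giving ξ = 137 kmol.
Outlet amounts (n = n₀ + ν ξ):
  M: 604 − 1(137) = 467
  Q: 0 + 1(137) = 137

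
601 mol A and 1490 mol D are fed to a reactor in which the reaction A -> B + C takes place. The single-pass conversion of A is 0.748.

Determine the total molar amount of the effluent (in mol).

A reacted = 0.748 × 601 = 449.5 mol; ν_A = −1, so ξ = 449.5/1 = 449.5 mol.
Outlet amounts (n = n₀ + ν ξ):
  A: 601 − 1(449.5) = 151.5
  B: 0 + 1(449.5) = 449.5
  C: 0 + 1(449.5) = 449.5
  D: 1490 (inert)
Total out = 151.5 + 449.5 + 449.5 + 1490 = 2541 mol.

2540 mol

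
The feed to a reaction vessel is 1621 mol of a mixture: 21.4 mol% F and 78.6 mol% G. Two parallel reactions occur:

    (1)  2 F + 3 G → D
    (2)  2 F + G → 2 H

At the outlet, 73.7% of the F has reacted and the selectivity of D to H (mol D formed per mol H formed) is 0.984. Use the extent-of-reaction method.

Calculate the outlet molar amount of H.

Conversion of F: F consumed = 0.737 × 346.9 = 255.7 mol = 2ξ₁ + 2ξ₂.
Selectivity: 1ξ₁ / (2ξ₂) = 0.984 → ξ₁ = 1.968 ξ₂.
Substitute: (2·1.968 + 2) ξ₂ = 255.7 → ξ₂ = 43.07 mol, ξ₁ = 84.76 mol.
Outlet amounts (n = n₀ + Σ ν·ξ):
  F: 346.9 − 2(84.76) − 2(43.07) = 91.23
  G: 1274 − 3(84.76) − 1(43.07) = 976.8
  D: 0 + 1(84.76) = 84.76
  H: 0 + 2(43.07) = 86.14

86.1 mol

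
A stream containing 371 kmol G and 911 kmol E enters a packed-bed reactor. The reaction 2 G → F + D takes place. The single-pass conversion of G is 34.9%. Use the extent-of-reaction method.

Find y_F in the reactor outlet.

G reacted = 0.349 × 371 = 129.5 kmol; ν_G = −2, so ξ = 129.5/2 = 64.74 kmol.
Outlet amounts (n = n₀ + ν ξ):
  G: 371 − 2(64.74) = 241.5
  F: 0 + 1(64.74) = 64.74
  D: 0 + 1(64.74) = 64.74
  E: 911 (inert)
Total out = 1282 kmol; y_F = 64.74 / 1282 = 0.0505.

0.0505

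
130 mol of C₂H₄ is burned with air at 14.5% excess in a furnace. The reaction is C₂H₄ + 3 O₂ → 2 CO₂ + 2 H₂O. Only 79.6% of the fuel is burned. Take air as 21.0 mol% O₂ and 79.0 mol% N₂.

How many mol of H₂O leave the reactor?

207 mol

Stoichiometric O₂ = 3 × 130 = 390 mol; O₂ fed = 390 × 1.145 = 446.6 mol.
N₂ fed = 446.6 × 79/21 = 1680 mol.
Fuel reacted = 0.796 × 130 → ξ = 103.5 mol.
Outlet (n = n₀ + ν ξ):
  C₂H₄: 130 − 1(103.5) = 26.52
  O₂: 446.6 − 3(103.5) = 136.1
  N₂: 1680 (inert)
  CO₂: 0 + 2(103.5) = 207
  H₂O: 0 + 2(103.5) = 207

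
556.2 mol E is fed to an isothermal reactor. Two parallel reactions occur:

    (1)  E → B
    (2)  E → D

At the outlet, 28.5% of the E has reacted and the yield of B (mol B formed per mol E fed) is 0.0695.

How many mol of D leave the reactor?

Yield of B: 1ξ₁ / 556.2 = 0.0695 → ξ₁ = 38.66 mol.
Conversion of E: 1ξ₁ + 1ξ₂ = 0.285 × 556.2 = 158.5 → ξ₂ = 119.9 mol.
Outlet amounts (n = n₀ + Σ ν·ξ):
  E: 556.2 − 1(38.66) − 1(119.9) = 397.7
  B: 0 + 1(38.66) = 38.66
  D: 0 + 1(119.9) = 119.9

120 mol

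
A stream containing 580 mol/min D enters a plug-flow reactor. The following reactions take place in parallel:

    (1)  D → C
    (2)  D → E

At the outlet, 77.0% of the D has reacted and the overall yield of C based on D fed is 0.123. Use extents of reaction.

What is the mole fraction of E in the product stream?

0.647

Yield of C: 1ξ₁ / 580 = 0.123 → ξ₁ = 71.34 mol/min.
Conversion of D: 1ξ₁ + 1ξ₂ = 0.77 × 580 = 446.6 → ξ₂ = 375.3 mol/min.
Outlet amounts (n = n₀ + Σ ν·ξ):
  D: 580 − 1(71.34) − 1(375.3) = 133.4
  C: 0 + 1(71.34) = 71.34
  E: 0 + 1(375.3) = 375.3
Total out = 580 mol/min; y_E = 375.3 / 580 = 0.647.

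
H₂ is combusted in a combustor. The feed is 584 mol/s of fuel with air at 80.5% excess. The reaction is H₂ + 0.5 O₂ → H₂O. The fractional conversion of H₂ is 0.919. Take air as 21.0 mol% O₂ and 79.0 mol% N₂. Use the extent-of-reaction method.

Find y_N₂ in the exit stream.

0.702

Stoichiometric O₂ = 0.5 × 584 = 292 mol/s; O₂ fed = 292 × 1.805 = 527.1 mol/s.
N₂ fed = 527.1 × 79/21 = 1983 mol/s.
Fuel reacted = 0.919 × 584 → ξ = 536.7 mol/s.
Outlet (n = n₀ + ν ξ):
  H₂: 584 − 1(536.7) = 47.3
  O₂: 527.1 − 0.5(536.7) = 258.7
  N₂: 1983 (inert)
  H₂O: 0 + 1(536.7) = 536.7
Total out = 2825 mol/s; y_N₂ = 1983 / 2825 = 0.7017.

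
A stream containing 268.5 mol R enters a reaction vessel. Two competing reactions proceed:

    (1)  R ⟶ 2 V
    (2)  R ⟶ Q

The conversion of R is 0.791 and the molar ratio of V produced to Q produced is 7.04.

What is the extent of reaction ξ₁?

ξ₁ = 165 mol

Conversion of R: R consumed = 0.791 × 268.5 = 212.4 mol = 1ξ₁ + 1ξ₂.
Selectivity: 2ξ₁ / (1ξ₂) = 7.04 → ξ₁ = 3.52 ξ₂.
Substitute: (1·3.52 + 1) ξ₂ = 212.4 → ξ₂ = 46.99 mol, ξ₁ = 165.4 mol.
Outlet amounts (n = n₀ + Σ ν·ξ):
  R: 268.5 − 1(165.4) − 1(46.99) = 56.12
  V: 0 + 2(165.4) = 330.8
  Q: 0 + 1(46.99) = 46.99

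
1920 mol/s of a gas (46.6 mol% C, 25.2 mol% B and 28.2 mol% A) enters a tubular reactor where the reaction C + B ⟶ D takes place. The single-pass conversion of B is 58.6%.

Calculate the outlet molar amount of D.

B reacted = 0.586 × 483.8 = 283.5 mol/s; ν_B = −1, so ξ = 283.5/1 = 283.5 mol/s.
Outlet amounts (n = n₀ + ν ξ):
  C: 894.7 − 1(283.5) = 611.2
  B: 483.8 − 1(283.5) = 200.3
  D: 0 + 1(283.5) = 283.5
  A: 541.4 (inert)

284 mol/s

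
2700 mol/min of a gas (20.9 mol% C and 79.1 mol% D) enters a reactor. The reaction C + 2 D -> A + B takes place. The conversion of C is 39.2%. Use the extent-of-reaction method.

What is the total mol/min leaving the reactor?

2480 mol/min

C reacted = 0.392 × 564.3 = 221.2 mol/min; ν_C = −1, so ξ = 221.2/1 = 221.2 mol/min.
Outlet amounts (n = n₀ + ν ξ):
  C: 564.3 − 1(221.2) = 343.1
  D: 2136 − 2(221.2) = 1693
  A: 0 + 1(221.2) = 221.2
  B: 0 + 1(221.2) = 221.2
Total out = 343.1 + 1693 + 221.2 + 221.2 = 2479 mol/min.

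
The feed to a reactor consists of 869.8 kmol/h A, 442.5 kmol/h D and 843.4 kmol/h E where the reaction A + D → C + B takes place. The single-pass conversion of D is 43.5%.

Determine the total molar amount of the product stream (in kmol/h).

D reacted = 0.435 × 442.5 = 192.5 kmol/h; ν_D = −1, so ξ = 192.5/1 = 192.5 kmol/h.
Outlet amounts (n = n₀ + ν ξ):
  A: 869.8 − 1(192.5) = 677.3
  D: 442.5 − 1(192.5) = 250
  C: 0 + 1(192.5) = 192.5
  B: 0 + 1(192.5) = 192.5
  E: 843.4 (inert)
Total out = 677.3 + 250 + 192.5 + 192.5 + 843.4 = 2156 kmol/h.

2160 kmol/h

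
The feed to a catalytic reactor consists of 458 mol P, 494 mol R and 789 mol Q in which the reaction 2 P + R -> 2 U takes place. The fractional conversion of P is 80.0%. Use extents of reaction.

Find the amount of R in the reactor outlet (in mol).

311 mol

P reacted = 0.8 × 458 = 366.4 mol; ν_P = −2, so ξ = 366.4/2 = 183.2 mol.
Outlet amounts (n = n₀ + ν ξ):
  P: 458 − 2(183.2) = 91.6
  R: 494 − 1(183.2) = 310.8
  U: 0 + 2(183.2) = 366.4
  Q: 789 (inert)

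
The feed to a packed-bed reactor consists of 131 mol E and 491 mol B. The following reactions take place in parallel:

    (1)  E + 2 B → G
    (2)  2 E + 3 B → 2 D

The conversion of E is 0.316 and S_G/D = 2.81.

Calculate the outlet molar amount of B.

414 mol

Conversion of E: E consumed = 0.316 × 131 = 41.4 mol = 1ξ₁ + 2ξ₂.
Selectivity: 1ξ₁ / (2ξ₂) = 2.81 → ξ₁ = 5.62 ξ₂.
Substitute: (1·5.62 + 2) ξ₂ = 41.4 → ξ₂ = 5.433 mol, ξ₁ = 30.53 mol.
Outlet amounts (n = n₀ + Σ ν·ξ):
  E: 131 − 1(30.53) − 2(5.433) = 89.6
  B: 491 − 2(30.53) − 3(5.433) = 413.6
  G: 0 + 1(30.53) = 30.53
  D: 0 + 2(5.433) = 10.87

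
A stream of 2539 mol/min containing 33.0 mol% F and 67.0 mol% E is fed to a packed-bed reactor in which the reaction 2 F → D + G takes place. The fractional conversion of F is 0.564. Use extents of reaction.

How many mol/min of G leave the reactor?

236 mol/min

F reacted = 0.564 × 837.9 = 472.6 mol/min; ν_F = −2, so ξ = 472.6/2 = 236.3 mol/min.
Outlet amounts (n = n₀ + ν ξ):
  F: 837.9 − 2(236.3) = 365.3
  D: 0 + 1(236.3) = 236.3
  G: 0 + 1(236.3) = 236.3
  E: 1701 (inert)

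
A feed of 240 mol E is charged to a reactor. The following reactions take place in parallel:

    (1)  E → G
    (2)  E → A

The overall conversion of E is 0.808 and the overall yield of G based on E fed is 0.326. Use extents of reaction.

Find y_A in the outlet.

Yield of G: 1ξ₁ / 240 = 0.326 → ξ₁ = 78.24 mol.
Conversion of E: 1ξ₁ + 1ξ₂ = 0.808 × 240 = 193.9 → ξ₂ = 115.7 mol.
Outlet amounts (n = n₀ + Σ ν·ξ):
  E: 240 − 1(78.24) − 1(115.7) = 46.08
  G: 0 + 1(78.24) = 78.24
  A: 0 + 1(115.7) = 115.7
Total out = 240 mol; y_A = 115.7 / 240 = 0.482.

0.482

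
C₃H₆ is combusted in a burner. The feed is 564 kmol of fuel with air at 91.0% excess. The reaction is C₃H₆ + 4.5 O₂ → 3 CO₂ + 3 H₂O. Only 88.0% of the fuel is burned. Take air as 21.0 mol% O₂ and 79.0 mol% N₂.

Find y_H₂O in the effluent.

0.0623

Stoichiometric O₂ = 4.5 × 564 = 2538 kmol; O₂ fed = 2538 × 1.910 = 4848 kmol.
N₂ fed = 4848 × 79/21 = 18240 kmol.
Fuel reacted = 0.88 × 564 → ξ = 496.3 kmol.
Outlet (n = n₀ + ν ξ):
  C₃H₆: 564 − 1(496.3) = 67.68
  O₂: 4848 − 4.5(496.3) = 2614
  N₂: 18240 (inert)
  CO₂: 0 + 3(496.3) = 1489
  H₂O: 0 + 3(496.3) = 1489
Total out = 23900 kmol; y_H₂O = 1489 / 23900 = 0.06231.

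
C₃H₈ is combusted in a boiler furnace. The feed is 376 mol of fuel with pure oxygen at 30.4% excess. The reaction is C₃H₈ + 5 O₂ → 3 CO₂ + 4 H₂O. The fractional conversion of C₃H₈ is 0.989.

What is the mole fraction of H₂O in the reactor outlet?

0.465

Stoichiometric O₂ = 5 × 376 = 1880 mol; O₂ fed = 1880 × 1.304 = 2452 mol.
Fuel reacted = 0.989 × 376 → ξ = 371.9 mol.
Outlet (n = n₀ + ν ξ):
  C₃H₈: 376 − 1(371.9) = 4.136
  O₂: 2452 − 5(371.9) = 592.2
  CO₂: 0 + 3(371.9) = 1116
  H₂O: 0 + 4(371.9) = 1487
Total out = 3199 mol; y_H₂O = 1487 / 3199 = 0.4649.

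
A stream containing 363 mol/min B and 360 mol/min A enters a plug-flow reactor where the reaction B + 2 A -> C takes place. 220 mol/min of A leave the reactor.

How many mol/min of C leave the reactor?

For A: n = n₀ − 2ξ → 220 = 360 − 2ξ, giving ξ = 70 mol/min.
Outlet amounts (n = n₀ + ν ξ):
  B: 363 − 1(70) = 293
  A: 360 − 2(70) = 220
  C: 0 + 1(70) = 70

70 mol/min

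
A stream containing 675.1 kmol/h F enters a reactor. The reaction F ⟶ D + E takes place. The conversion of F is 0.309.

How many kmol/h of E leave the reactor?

209 kmol/h

F reacted = 0.309 × 675.1 = 208.6 kmol/h; ν_F = −1, so ξ = 208.6/1 = 208.6 kmol/h.
Outlet amounts (n = n₀ + ν ξ):
  F: 675.1 − 1(208.6) = 466.5
  D: 0 + 1(208.6) = 208.6
  E: 0 + 1(208.6) = 208.6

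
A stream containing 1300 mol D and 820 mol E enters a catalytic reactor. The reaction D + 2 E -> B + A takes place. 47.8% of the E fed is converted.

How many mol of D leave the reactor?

E reacted = 0.478 × 820 = 392 mol; ν_E = −2, so ξ = 392/2 = 196 mol.
Outlet amounts (n = n₀ + ν ξ):
  D: 1300 − 1(196) = 1104
  E: 820 − 2(196) = 428
  B: 0 + 1(196) = 196
  A: 0 + 1(196) = 196

1100 mol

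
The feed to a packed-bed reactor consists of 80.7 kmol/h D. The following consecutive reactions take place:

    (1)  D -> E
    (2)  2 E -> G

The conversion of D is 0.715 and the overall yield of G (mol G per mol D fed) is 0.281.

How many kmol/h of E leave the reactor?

Conversion of D: D consumed = 1ξ₁ = 0.715 × 80.7 → ξ₁ = 57.7 kmol/h.
Yield of G: 1ξ₂ / 80.7 = 0.281 → ξ₂ = 22.68 kmol/h.
Outlet amounts (n = n₀ + Σ ν·ξ):
  D: 80.7 − 1(57.7) = 23
  E: 0 + 1(57.7) − 2(22.68) = 12.35
  G: 0 + 1(22.68) = 22.68

12.3 kmol/h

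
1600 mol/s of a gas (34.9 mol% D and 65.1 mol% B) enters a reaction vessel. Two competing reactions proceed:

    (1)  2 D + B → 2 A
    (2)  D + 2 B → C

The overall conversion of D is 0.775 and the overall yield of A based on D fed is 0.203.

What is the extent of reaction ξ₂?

ξ₂ = 319 mol/s

Yield of A: 2ξ₁ / 558.4 = 0.203 → ξ₁ = 56.68 mol/s.
Conversion of D: 2ξ₁ + 1ξ₂ = 0.775 × 558.4 = 432.8 → ξ₂ = 319.4 mol/s.
Outlet amounts (n = n₀ + Σ ν·ξ):
  D: 558.4 − 2(56.68) − 1(319.4) = 125.6
  B: 1042 − 1(56.68) − 2(319.4) = 346.1
  A: 0 + 2(56.68) = 113.4
  C: 0 + 1(319.4) = 319.4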